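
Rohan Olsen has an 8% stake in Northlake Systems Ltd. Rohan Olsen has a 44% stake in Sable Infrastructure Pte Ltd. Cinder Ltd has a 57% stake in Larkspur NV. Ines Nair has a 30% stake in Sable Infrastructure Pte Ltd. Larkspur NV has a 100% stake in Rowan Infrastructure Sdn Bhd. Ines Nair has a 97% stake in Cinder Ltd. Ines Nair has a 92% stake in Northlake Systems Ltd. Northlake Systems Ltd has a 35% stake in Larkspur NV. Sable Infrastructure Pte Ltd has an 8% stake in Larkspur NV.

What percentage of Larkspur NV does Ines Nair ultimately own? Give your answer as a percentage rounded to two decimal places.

Ines reaches Larkspur along 3 paths.
Via Cinder: 97% × 57% = 55.29%.
Via Northlake: 92% × 35% = 32.2%.
Via Sable: 30% × 8% = 2.4%.
Total: 55.29% + 32.2% + 2.4% = 89.89%.

89.89%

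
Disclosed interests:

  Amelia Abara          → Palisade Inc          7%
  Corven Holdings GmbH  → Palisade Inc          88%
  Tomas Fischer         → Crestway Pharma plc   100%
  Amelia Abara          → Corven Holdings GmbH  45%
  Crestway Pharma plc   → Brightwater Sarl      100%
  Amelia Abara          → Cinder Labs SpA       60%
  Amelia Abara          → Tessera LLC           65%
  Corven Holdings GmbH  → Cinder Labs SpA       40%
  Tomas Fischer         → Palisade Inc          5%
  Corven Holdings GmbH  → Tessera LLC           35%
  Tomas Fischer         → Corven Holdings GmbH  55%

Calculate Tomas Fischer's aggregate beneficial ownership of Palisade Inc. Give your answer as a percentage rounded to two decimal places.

53.40%

Tomas reaches Palisade along 2 paths.
Via Corven: 55% × 88% = 48.4%.
Direct stake: 5% = 5%.
Total: 48.4% + 5% = 53.4%.
Rounded: 53.40%.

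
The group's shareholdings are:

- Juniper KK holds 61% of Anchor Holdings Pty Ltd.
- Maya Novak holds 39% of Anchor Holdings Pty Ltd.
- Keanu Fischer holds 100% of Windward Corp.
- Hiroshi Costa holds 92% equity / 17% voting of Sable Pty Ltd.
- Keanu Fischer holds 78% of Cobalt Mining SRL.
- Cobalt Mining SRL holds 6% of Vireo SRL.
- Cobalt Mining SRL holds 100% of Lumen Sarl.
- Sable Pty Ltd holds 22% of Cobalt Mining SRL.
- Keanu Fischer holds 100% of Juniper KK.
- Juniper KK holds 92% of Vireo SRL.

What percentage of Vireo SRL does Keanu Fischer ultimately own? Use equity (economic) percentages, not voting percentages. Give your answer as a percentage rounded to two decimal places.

Keanu reaches Vireo along 2 paths.
Via Juniper: 100% × 92% = 92%.
Via Cobalt: 78% × 6% = 4.68%.
Total: 92% + 4.68% = 96.68%.

96.68%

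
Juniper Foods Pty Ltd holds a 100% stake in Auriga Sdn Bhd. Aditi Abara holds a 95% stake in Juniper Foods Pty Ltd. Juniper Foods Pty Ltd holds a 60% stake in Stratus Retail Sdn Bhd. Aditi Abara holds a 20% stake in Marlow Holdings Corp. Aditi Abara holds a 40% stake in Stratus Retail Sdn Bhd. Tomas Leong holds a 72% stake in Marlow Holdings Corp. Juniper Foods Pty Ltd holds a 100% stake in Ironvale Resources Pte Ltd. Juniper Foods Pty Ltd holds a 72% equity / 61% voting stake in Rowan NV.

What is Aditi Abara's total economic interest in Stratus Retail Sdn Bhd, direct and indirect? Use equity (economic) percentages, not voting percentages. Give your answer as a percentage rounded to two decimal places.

Aditi reaches Stratus along 2 paths.
Direct stake: 40% = 40%.
Via Juniper: 95% × 60% = 57%.
Total: 40% + 57% = 97%.
Rounded: 97.00%.

97.00%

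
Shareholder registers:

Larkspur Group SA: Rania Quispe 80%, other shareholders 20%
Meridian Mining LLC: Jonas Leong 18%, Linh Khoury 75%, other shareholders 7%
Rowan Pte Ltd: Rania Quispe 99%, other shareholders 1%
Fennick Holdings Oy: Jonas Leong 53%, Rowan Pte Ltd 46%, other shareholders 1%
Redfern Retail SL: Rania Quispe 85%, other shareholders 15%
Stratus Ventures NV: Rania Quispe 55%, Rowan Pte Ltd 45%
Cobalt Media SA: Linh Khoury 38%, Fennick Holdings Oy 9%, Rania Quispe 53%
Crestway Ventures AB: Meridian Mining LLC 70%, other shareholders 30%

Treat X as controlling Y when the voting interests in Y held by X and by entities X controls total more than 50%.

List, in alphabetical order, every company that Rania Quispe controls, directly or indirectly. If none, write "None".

Cobalt Media SA, Larkspur Group SA, Redfern Retail SL, Rowan Pte Ltd, Stratus Ventures NV

Rania holds 80% of Larkspur, so Rania controls Larkspur.
Rania holds 99% of Rowan, so Rania controls Rowan.
Rania holds 85% of Redfern, so Rania controls Redfern.
Rania and Rowan together hold 55% + 45% = 100% of Stratus, so Rania controls Stratus.
Rania holds 53% of Cobalt, so Rania controls Cobalt.
No other company's threshold is met.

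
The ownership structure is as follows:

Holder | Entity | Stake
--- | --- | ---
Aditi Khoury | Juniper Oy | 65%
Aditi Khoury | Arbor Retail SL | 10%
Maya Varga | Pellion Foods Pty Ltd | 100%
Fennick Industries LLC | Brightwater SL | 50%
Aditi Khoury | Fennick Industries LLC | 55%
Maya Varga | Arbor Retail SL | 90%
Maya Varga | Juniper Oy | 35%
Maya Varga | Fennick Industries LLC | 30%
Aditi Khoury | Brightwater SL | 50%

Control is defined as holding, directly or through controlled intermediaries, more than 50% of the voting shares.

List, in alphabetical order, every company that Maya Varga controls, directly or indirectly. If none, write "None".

Maya holds 100% of Pellion, so Maya controls Pellion.
Maya holds 90% of Arbor, so Maya controls Arbor.
No other company's threshold is met.

Arbor Retail SL, Pellion Foods Pty Ltd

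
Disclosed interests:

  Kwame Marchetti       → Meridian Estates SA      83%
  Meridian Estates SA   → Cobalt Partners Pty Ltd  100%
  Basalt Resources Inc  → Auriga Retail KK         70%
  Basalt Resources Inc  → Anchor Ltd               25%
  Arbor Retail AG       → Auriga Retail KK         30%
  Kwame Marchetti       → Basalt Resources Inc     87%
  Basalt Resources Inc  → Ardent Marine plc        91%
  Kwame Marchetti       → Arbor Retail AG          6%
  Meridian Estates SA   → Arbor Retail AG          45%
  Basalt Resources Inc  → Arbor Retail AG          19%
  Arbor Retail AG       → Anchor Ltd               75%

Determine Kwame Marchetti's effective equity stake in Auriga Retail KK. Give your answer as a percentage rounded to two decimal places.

Kwame reaches Auriga along 4 paths.
Via Arbor: 6% × 30% = 1.8%.
Via Meridian → Arbor: 83% × 45% × 30% = 11.205%.
Via Basalt → Arbor: 87% × 19% × 30% = 4.959%.
Via Basalt: 87% × 70% = 60.9%.
Total: 1.8% + 11.205% + 4.959% + 60.9% = 78.864%.
Rounded: 78.86%.

78.86%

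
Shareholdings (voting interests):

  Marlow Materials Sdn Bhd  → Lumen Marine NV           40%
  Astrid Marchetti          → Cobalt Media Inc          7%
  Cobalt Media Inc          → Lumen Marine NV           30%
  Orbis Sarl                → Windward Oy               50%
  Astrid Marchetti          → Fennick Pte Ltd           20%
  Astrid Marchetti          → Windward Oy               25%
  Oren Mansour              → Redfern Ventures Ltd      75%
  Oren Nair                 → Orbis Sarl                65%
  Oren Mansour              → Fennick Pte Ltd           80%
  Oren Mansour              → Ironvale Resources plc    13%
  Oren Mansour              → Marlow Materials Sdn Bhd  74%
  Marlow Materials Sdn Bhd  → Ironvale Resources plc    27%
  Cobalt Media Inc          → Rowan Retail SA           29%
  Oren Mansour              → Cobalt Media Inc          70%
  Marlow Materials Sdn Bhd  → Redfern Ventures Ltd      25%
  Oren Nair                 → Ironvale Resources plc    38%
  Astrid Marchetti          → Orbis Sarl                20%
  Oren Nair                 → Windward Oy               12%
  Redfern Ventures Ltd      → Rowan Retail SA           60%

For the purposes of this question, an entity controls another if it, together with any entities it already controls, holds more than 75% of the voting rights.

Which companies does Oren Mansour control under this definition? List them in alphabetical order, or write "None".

Fennick Pte Ltd

Oren Mansour holds 80% of Fennick, so Oren Mansour controls Fennick.
No other company's threshold is met.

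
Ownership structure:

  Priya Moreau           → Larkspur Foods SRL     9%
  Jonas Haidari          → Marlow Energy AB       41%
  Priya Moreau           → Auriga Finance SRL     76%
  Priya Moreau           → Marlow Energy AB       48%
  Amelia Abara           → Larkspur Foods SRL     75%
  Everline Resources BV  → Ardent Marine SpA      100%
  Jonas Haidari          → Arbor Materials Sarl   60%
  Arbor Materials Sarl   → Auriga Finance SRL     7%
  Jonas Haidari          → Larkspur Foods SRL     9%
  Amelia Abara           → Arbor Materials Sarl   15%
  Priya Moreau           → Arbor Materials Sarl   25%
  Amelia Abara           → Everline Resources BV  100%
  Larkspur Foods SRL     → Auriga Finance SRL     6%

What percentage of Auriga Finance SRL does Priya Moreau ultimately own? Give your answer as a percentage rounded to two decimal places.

Priya reaches Auriga along 3 paths.
Via Arbor: 25% × 7% = 1.75%.
Direct stake: 76% = 76%.
Via Larkspur: 9% × 6% = 0.54%.
Total: 1.75% + 76% + 0.54% = 78.29%.

78.29%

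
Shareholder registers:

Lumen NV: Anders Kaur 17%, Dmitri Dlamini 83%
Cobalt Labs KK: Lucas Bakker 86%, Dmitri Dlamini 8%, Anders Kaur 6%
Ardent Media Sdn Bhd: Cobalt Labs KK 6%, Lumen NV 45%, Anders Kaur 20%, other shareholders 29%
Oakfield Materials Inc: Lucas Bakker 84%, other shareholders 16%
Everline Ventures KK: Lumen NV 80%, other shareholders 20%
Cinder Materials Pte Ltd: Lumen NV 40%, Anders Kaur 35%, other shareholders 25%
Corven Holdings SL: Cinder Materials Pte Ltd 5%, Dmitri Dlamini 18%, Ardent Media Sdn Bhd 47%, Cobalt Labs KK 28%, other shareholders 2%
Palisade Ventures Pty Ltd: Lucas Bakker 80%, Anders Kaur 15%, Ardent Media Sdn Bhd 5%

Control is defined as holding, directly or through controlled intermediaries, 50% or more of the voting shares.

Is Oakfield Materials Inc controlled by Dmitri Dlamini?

Dmitri holds 83% of Lumen, so Dmitri controls Lumen.
Lumen holds 80% of Everline, so Dmitri controls Everline.
Neither Dmitri nor any entity Dmitri controls holds any voting interest in Oakfield.
So Dmitri does not control Oakfield.

No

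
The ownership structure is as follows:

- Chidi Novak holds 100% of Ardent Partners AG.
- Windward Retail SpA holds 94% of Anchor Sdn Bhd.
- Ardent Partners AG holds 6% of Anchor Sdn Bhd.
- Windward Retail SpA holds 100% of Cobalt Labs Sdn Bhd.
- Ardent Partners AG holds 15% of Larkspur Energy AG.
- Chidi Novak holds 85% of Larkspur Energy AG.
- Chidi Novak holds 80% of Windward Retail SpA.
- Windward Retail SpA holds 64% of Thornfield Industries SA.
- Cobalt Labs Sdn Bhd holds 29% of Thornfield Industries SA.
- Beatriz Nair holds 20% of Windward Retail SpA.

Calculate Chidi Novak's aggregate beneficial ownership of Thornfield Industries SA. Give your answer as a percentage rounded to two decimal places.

Chidi reaches Thornfield along 2 paths.
Via Windward: 80% × 64% = 51.2%.
Via Windward → Cobalt: 80% × 100% × 29% = 23.2%.
Total: 51.2% + 23.2% = 74.4%.
Rounded: 74.40%.

74.40%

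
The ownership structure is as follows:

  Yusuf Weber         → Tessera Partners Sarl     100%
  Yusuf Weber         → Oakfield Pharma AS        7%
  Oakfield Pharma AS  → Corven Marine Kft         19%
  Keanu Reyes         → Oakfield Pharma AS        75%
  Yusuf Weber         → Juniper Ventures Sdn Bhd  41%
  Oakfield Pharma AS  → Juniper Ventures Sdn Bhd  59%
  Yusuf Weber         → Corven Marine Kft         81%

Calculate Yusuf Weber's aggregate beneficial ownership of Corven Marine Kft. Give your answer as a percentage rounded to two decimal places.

Yusuf reaches Corven along 2 paths.
Via Oakfield: 7% × 19% = 1.33%.
Direct stake: 81% = 81%.
Total: 1.33% + 81% = 82.33%.

82.33%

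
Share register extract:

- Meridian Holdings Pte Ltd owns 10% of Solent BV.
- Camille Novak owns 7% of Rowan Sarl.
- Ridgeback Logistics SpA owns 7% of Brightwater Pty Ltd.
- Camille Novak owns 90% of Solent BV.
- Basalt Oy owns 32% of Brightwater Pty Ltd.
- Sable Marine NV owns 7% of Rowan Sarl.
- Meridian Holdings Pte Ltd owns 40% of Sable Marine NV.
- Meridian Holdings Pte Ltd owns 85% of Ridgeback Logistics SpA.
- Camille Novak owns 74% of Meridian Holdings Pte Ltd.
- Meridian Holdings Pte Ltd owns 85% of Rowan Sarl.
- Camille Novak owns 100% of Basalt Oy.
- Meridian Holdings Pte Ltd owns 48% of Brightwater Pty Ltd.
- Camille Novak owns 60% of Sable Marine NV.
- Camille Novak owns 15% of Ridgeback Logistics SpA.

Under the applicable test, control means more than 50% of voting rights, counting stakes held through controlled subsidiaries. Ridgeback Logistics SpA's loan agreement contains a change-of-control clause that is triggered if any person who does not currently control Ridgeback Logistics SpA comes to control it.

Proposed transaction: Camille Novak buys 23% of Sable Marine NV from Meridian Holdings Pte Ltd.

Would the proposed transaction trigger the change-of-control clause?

The purchase adds only to Camille's holdings (Meridian's stake shrinks), so Camille is the only person who could newly come to control Ridgeback.
Camille holds 74% of Meridian, so Camille controls Meridian.
Camille and Meridian together hold 15% + 85% = 100% of Ridgeback, so Camille controls Ridgeback.
So Camille already controls Ridgeback before the transaction.
After the purchase, Camille's direct stake in Sable rises to 60% + 23% = 83%, and Meridian's stake falls to 17%.
Camille controlled Ridgeback already, so this is not a new person acquiring control; every other person's position is unchanged or reduced.
No new person acquires control, so the clause is not triggered.

No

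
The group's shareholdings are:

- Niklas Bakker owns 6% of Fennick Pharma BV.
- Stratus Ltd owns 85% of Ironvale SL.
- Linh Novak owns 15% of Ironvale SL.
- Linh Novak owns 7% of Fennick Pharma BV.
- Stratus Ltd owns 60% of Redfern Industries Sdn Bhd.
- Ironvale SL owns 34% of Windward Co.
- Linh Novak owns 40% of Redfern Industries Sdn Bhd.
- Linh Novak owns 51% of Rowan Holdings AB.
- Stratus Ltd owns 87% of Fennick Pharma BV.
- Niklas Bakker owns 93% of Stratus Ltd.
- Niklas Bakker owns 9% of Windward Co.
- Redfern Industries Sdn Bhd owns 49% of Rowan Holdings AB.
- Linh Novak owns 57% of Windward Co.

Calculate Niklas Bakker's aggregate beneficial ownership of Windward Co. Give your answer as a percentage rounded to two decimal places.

Niklas reaches Windward along 2 paths.
Via Stratus → Ironvale: 93% × 85% × 34% = 26.877%.
Direct stake: 9% = 9%.
Total: 26.877% + 9% = 35.877%.
Rounded: 35.88%.

35.88%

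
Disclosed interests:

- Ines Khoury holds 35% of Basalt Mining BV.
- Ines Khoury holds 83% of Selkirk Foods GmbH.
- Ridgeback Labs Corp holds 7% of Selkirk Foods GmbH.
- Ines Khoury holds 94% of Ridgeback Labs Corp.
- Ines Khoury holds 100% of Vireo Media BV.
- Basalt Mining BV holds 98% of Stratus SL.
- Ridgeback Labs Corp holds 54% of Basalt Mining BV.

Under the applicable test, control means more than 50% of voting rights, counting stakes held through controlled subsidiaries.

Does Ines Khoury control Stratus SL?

Ines holds 94% of Ridgeback, so Ines controls Ridgeback.
Ines and Ridgeback together hold 35% + 54% = 89% of Basalt, so Ines controls Basalt.
Basalt holds 98% of Stratus, so Ines controls Stratus.

Yes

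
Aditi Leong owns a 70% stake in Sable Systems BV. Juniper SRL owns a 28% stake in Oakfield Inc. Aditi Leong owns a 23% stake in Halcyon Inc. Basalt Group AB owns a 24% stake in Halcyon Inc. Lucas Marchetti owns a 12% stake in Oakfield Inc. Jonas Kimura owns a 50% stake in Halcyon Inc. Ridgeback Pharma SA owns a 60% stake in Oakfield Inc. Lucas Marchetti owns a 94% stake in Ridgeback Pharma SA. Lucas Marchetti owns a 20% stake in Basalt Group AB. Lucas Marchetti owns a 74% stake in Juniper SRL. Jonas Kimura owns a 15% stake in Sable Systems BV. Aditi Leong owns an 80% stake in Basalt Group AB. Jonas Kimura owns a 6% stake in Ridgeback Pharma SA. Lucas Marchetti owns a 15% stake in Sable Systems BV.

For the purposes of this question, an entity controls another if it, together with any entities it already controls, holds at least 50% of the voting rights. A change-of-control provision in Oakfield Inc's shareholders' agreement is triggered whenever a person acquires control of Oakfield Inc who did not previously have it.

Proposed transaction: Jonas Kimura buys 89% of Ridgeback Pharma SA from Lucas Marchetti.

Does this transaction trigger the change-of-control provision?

The purchase adds only to Jonas's holdings (Lucas's stake shrinks), so Jonas is the only person who could newly come to control Oakfield.
Jonas holds 50% of Halcyon, so Jonas controls Halcyon.
Neither Jonas nor any entity Jonas controls holds any voting interest in Oakfield.
So before the transaction, Jonas does not control Oakfield.
After the purchase, Jonas's direct stake in Ridgeback rises to 6% + 89% = 95%, and Lucas's stake falls to 5%.
Jonas holds 95% of Ridgeback, so Jonas controls Ridgeback.
Ridgeback holds 60% of Oakfield, so Jonas controls Oakfield.
Jonas did not control Oakfield before and does after, so the clause is triggered.

Yes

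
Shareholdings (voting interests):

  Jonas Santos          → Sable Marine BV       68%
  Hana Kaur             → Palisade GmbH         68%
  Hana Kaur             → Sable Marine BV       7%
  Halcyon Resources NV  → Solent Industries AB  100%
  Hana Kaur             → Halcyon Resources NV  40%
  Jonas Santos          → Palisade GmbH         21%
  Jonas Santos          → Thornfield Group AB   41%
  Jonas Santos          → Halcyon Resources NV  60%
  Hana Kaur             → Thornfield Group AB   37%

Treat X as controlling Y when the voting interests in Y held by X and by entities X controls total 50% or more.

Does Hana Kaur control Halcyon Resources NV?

Hana holds 68% of Palisade, so Hana controls Palisade.
In Halcyon, Hana's side holds only 40%, not ≥ 50%.
So Hana does not control Halcyon.

No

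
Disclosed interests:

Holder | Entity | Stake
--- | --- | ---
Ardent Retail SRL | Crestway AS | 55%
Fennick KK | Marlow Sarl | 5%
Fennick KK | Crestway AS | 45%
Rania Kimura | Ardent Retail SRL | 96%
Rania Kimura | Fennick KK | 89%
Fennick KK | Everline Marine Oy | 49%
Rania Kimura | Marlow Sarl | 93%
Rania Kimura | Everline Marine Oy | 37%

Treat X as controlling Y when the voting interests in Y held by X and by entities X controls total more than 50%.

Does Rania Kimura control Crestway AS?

Yes

Rania holds 96% of Ardent, so Rania controls Ardent.
Rania holds 89% of Fennick, so Rania controls Fennick.
Ardent and Fennick together hold 55% + 45% = 100% of Crestway, so Rania controls Crestway.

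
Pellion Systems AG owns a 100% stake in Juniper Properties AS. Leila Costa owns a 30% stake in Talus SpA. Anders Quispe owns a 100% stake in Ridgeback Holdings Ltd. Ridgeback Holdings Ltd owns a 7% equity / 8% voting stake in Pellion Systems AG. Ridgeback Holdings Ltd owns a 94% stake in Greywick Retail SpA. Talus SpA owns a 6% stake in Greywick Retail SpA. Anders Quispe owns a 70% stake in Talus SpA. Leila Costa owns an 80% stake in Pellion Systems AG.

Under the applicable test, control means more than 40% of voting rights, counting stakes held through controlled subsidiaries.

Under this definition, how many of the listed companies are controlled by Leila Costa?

2

Leila holds 80% of Pellion, so Leila controls Pellion.
Pellion holds 100% of Juniper, so Leila controls Juniper.
No other company's threshold is met.
Leila controls 2 companies.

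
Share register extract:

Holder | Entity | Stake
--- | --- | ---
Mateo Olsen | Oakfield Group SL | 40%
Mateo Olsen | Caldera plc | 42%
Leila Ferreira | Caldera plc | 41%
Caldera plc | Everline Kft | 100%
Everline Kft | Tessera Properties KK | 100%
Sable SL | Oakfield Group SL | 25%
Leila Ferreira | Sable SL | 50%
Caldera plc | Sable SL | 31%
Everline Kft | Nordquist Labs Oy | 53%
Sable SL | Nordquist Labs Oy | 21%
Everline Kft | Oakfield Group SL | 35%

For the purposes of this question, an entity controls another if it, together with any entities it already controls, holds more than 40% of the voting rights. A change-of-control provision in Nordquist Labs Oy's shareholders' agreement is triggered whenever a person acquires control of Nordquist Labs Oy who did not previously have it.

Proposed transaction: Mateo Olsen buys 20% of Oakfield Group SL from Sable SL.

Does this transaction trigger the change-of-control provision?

No

The purchase adds only to Mateo's holdings (Sable's stake shrinks), so Mateo is the only person who could newly come to control Nordquist.
Mateo holds 42% of Caldera, so Mateo controls Caldera.
Caldera holds 100% of Everline, so Mateo controls Everline.
Everline holds 53% of Nordquist, so Mateo controls Nordquist.
So Mateo already controls Nordquist before the transaction.
After the purchase, Mateo's direct stake in Oakfield rises to 40% + 20% = 60%, and Sable's stake falls to 5%.
Mateo controlled Nordquist already, so this is not a new person acquiring control; every other person's position is unchanged or reduced.
No new person acquires control, so the clause is not triggered.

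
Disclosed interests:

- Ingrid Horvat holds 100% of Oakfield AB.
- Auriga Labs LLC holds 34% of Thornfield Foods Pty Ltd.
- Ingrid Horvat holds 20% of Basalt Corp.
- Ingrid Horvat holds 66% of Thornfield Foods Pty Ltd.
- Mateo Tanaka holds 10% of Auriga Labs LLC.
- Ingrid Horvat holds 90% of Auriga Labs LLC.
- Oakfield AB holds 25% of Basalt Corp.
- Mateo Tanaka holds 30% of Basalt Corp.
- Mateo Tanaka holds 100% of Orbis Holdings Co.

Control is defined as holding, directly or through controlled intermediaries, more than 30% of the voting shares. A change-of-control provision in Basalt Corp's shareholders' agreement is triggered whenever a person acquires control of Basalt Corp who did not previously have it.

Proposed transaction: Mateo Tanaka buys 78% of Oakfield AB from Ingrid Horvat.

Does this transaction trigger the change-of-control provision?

Yes

The purchase adds only to Mateo's holdings (Ingrid's stake shrinks), so Mateo is the only person who could newly come to control Basalt.
Mateo holds 100% of Orbis, so Mateo controls Orbis.
In Basalt, Mateo's side holds only 30%, not > 30%.
So before the transaction, Mateo does not control Basalt.
After the purchase, Mateo holds 78% of Oakfield directly, and Ingrid's stake falls to 22%.
Mateo holds 78% of Oakfield, so Mateo controls Oakfield.
Oakfield and Mateo together hold 25% + 30% = 55% of Basalt, so Mateo controls Basalt.
Mateo did not control Basalt before and does after, so the clause is triggered.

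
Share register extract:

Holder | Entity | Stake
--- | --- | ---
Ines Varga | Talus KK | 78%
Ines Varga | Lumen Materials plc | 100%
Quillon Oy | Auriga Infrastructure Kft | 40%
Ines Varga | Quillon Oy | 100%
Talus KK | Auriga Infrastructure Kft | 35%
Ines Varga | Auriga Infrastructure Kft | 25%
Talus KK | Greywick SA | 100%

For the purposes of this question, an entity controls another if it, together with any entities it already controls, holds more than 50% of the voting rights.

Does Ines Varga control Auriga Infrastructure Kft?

Yes

Ines holds 100% of Quillon, so Ines controls Quillon.
Ines holds 78% of Talus, so Ines controls Talus.
Talus and Quillon and Ines together hold 35% + 40% + 25% = 100% of Auriga, so Ines controls Auriga.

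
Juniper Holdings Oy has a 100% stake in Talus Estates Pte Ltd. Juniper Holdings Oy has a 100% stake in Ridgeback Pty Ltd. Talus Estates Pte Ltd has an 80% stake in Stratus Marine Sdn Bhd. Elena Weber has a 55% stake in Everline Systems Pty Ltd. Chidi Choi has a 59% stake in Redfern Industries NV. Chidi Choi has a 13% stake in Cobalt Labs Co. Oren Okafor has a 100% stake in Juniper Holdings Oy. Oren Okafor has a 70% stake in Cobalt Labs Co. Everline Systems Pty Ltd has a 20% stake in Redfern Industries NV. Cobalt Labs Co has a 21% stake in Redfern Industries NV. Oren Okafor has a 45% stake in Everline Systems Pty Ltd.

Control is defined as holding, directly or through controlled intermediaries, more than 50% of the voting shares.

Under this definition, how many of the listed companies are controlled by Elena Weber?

Elena holds 55% of Everline, so Elena controls Everline.
No other company's threshold is met.
Elena controls 1 company.

1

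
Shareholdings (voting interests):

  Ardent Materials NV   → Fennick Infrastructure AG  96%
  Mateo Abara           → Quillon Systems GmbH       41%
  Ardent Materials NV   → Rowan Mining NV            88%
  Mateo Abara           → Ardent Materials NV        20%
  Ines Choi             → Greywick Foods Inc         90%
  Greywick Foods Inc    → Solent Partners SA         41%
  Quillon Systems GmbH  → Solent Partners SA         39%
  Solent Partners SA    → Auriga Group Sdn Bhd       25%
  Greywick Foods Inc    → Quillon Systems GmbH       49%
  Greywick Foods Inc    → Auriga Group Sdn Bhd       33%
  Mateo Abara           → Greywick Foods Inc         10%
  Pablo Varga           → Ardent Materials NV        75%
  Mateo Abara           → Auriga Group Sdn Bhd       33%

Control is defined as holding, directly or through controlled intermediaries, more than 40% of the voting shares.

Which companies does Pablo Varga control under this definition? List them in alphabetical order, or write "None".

Ardent Materials NV, Fennick Infrastructure AG, Rowan Mining NV

Pablo holds 75% of Ardent, so Pablo controls Ardent.
Ardent holds 88% of Rowan, so Pablo controls Rowan.
Ardent holds 96% of Fennick, so Pablo controls Fennick.
No other company's threshold is met.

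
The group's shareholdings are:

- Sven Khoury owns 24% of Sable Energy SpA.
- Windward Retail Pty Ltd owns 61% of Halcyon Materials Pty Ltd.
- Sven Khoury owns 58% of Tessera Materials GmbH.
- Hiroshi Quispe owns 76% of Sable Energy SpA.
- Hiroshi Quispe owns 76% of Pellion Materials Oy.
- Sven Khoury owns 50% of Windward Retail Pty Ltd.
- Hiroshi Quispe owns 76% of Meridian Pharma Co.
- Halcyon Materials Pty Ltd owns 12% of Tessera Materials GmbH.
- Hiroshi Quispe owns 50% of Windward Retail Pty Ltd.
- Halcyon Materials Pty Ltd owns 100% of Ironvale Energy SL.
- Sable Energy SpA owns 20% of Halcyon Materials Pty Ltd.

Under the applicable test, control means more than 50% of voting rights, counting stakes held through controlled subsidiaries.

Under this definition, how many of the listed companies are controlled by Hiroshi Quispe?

3

Hiroshi holds 76% of Sable, so Hiroshi controls Sable.
Hiroshi holds 76% of Pellion, so Hiroshi controls Pellion.
Hiroshi holds 76% of Meridian, so Hiroshi controls Meridian.
No other company's threshold is met.
Hiroshi controls 3 companies.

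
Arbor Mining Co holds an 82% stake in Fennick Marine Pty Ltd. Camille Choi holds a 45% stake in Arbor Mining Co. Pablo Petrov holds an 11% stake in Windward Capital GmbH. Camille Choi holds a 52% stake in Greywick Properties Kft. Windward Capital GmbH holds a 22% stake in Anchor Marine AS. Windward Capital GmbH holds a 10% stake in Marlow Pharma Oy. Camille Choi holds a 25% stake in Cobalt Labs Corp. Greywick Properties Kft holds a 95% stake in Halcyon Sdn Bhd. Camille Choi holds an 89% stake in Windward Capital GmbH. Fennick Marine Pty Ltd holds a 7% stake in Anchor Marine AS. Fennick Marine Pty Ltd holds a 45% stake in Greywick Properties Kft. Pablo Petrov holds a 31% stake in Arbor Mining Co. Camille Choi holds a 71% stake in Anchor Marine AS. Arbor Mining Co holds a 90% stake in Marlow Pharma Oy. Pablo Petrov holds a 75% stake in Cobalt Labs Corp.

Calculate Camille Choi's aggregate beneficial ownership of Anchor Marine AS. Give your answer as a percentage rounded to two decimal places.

Camille reaches Anchor along 3 paths.
Via Arbor → Fennick: 45% × 82% × 7% = 2.583%.
Direct stake: 71% = 71%.
Via Windward: 89% × 22% = 19.58%.
Total: 2.583% + 71% + 19.58% = 93.163%.
Rounded: 93.16%.

93.16%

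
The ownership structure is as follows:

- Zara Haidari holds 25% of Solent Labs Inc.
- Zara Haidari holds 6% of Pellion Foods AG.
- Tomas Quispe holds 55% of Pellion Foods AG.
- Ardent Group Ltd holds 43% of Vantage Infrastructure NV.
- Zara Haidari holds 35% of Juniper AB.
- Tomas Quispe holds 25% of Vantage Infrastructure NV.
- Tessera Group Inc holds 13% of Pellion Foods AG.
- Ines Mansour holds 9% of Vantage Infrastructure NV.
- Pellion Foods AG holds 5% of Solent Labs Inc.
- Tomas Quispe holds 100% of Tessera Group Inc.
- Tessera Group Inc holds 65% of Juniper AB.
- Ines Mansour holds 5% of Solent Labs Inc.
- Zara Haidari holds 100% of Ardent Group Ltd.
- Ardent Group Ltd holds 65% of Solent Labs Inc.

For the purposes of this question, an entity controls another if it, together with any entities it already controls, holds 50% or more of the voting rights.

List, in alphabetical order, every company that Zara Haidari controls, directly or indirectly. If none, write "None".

Ardent Group Ltd, Solent Labs Inc

Zara holds 100% of Ardent, so Zara controls Ardent.
Ardent and Zara together hold 65% + 25% = 90% of Solent, so Zara controls Solent.
No other company's threshold is met.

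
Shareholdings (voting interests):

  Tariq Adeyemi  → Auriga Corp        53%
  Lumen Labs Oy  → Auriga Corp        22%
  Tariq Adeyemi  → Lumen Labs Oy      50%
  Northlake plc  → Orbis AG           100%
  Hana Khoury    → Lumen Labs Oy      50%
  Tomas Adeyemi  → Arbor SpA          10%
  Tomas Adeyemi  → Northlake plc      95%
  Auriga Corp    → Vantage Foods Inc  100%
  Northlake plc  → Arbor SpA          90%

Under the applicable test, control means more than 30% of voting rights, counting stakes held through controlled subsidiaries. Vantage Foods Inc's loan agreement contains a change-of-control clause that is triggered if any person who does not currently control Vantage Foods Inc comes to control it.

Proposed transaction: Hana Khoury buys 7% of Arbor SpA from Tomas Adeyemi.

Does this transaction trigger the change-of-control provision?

No

The purchase adds only to Hana's holdings (Tomas's stake shrinks), so Hana is the only person who could newly come to control Vantage.
Hana holds 50% of Lumen, so Hana controls Lumen.
Neither Hana nor any entity Hana controls holds any voting interest in Vantage.
So before the transaction, Hana does not control Vantage.
After the purchase, Hana holds 7% of Arbor directly, and Tomas's stake falls to 3%.
Hana's side now holds 7% of Arbor, not > 30%, so Hana still does not control Arbor.
After the transaction, neither Hana nor any entity Hana controls holds a voting interest in Vantage, so Hana still does not control it.
No new person acquires control, so the clause is not triggered.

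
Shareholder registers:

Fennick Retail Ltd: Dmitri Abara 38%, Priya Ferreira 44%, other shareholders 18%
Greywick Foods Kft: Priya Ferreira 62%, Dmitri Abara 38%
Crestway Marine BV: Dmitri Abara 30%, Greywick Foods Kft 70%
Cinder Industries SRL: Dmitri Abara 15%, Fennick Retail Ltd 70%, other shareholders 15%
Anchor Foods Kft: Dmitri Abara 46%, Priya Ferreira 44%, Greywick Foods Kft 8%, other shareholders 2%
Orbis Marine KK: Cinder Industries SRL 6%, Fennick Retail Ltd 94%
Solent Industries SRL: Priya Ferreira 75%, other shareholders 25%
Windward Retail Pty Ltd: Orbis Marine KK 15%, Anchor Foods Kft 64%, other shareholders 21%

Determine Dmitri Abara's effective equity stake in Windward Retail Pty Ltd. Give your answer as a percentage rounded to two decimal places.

Dmitri reaches Windward along 5 paths.
Via Cinder → Orbis: 15% × 6% × 15% = 0.135%.
Via Fennick → Cinder → Orbis: 38% × 70% × 6% × 15% = 0.2394%.
Via Fennick → Orbis: 38% × 94% × 15% = 5.358%.
Via Anchor: 46% × 64% = 29.44%.
Via Greywick → Anchor: 38% × 8% × 64% = 1.9456%.
Total: 0.135% + 0.2394% + 5.358% + 29.44% + 1.9456% = 37.118%.
Rounded: 37.12%.

37.12%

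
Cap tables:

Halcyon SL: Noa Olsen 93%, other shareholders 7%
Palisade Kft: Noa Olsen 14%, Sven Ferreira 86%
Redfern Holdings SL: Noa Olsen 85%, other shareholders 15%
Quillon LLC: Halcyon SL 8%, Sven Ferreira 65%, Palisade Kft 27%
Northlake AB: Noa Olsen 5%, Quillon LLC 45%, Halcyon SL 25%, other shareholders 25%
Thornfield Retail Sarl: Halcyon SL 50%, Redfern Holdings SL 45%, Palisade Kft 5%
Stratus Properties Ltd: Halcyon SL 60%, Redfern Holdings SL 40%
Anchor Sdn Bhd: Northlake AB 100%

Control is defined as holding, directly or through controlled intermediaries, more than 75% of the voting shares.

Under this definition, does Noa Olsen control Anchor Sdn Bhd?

No

Noa holds 93% of Halcyon, so Noa controls Halcyon.
Noa holds 85% of Redfern, so Noa controls Redfern.
Halcyon and Redfern together hold 50% + 45% = 95% of Thornfield, so Noa controls Thornfield.
Halcyon and Redfern together hold 60% + 40% = 100% of Stratus, so Noa controls Stratus.
Neither Noa nor any entity Noa controls holds any voting interest in Anchor.
So Noa does not control Anchor.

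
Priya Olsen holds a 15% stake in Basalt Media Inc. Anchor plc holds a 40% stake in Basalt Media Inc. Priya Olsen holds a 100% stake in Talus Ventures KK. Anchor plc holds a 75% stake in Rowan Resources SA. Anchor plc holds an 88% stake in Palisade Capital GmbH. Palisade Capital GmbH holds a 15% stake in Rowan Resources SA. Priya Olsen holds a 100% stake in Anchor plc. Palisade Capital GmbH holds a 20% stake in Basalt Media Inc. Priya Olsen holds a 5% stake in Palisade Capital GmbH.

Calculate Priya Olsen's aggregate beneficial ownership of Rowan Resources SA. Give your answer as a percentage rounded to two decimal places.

Priya reaches Rowan along 3 paths.
Via Anchor → Palisade: 100% × 88% × 15% = 13.2%.
Via Palisade: 5% × 15% = 0.75%.
Via Anchor: 100% × 75% = 75%.
Total: 13.2% + 0.75% + 75% = 88.95%.

88.95%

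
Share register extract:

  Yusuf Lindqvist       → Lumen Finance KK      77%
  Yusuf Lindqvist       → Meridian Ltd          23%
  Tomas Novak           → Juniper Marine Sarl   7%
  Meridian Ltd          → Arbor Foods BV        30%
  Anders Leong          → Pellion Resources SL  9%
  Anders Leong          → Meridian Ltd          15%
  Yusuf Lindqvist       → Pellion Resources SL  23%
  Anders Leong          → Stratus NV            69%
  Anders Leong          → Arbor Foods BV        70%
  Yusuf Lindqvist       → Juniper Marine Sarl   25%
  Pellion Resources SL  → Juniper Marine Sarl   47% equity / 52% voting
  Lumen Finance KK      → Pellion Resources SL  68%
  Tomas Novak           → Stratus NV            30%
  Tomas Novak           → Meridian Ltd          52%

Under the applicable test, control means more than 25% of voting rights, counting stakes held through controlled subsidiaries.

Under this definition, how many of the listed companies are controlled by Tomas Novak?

3

Tomas holds 52% of Meridian, so Tomas controls Meridian.
Tomas holds 30% of Stratus, so Tomas controls Stratus.
Meridian holds 30% of Arbor, so Tomas controls Arbor.
No other company's threshold is met.
Tomas controls 3 companies.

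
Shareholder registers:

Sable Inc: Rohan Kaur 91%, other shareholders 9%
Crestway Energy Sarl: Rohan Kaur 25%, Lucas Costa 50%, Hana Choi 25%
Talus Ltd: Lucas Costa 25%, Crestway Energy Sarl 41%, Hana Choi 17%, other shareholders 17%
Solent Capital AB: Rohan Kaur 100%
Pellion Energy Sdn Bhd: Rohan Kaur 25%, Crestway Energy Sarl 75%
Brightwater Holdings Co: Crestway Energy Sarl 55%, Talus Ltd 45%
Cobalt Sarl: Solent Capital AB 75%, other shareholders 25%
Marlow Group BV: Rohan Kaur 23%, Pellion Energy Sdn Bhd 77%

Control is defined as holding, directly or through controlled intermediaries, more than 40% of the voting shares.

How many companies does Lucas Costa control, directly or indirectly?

Lucas holds 50% of Crestway, so Lucas controls Crestway.
Lucas and Crestway together hold 25% + 41% = 66% of Talus, so Lucas controls Talus.
Crestway holds 75% of Pellion, so Lucas controls Pellion.
Crestway and Talus together hold 55% + 45% = 100% of Brightwater, so Lucas controls Brightwater.
Pellion holds 77% of Marlow, so Lucas controls Marlow.
No other company's threshold is met.
Lucas controls 5 companies.

5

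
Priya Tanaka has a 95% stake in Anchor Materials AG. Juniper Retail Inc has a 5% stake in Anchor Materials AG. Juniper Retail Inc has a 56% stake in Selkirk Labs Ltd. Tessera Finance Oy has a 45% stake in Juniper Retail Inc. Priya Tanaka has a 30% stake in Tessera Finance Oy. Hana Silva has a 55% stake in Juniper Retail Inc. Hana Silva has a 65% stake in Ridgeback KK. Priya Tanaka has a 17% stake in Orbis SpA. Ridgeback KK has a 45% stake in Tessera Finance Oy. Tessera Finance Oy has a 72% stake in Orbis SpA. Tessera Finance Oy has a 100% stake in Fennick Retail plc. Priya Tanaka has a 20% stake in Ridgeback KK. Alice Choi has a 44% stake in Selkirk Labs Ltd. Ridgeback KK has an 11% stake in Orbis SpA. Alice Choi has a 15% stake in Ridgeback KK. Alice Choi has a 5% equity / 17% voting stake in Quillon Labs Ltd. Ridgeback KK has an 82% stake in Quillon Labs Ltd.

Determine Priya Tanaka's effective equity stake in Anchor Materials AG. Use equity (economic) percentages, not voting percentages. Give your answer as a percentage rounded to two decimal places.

95.88%

Priya reaches Anchor along 3 paths.
Via Ridgeback → Tessera → Juniper: 20% × 45% × 45% × 5% = 0.2025%.
Via Tessera → Juniper: 30% × 45% × 5% = 0.675%.
Direct stake: 95% = 95%.
Total: 0.2025% + 0.675% + 95% = 95.8775%.
Rounded: 95.88%.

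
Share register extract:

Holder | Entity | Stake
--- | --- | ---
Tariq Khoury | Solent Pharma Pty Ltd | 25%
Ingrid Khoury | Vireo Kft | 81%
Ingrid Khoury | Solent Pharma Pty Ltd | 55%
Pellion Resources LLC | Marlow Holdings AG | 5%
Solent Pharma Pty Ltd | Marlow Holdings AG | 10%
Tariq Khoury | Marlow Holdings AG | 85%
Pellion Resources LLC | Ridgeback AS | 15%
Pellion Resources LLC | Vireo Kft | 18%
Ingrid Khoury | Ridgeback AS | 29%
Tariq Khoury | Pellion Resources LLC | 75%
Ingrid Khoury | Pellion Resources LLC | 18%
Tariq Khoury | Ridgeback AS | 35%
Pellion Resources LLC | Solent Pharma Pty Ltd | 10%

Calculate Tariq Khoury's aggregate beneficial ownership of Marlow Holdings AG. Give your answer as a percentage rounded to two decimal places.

92.00%

Tariq reaches Marlow along 4 paths.
Direct stake: 85% = 85%.
Via Solent: 25% × 10% = 2.5%.
Via Pellion → Solent: 75% × 10% × 10% = 0.75%.
Via Pellion: 75% × 5% = 3.75%.
Total: 85% + 2.5% + 0.75% + 3.75% = 92%.
Rounded: 92.00%.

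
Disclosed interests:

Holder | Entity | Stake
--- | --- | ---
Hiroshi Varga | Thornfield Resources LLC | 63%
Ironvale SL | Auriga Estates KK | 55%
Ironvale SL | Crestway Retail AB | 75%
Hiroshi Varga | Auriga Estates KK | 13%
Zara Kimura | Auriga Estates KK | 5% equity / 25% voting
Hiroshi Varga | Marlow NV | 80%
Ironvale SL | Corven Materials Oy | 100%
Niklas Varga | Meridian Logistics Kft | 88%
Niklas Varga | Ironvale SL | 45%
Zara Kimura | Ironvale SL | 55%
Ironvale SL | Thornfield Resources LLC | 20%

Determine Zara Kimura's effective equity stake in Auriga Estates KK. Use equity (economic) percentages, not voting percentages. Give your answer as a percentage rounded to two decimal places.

35.25%

Zara reaches Auriga along 2 paths.
Via Ironvale: 55% × 55% = 30.25%.
Direct stake: 5% = 5%.
Total: 30.25% + 5% = 35.25%.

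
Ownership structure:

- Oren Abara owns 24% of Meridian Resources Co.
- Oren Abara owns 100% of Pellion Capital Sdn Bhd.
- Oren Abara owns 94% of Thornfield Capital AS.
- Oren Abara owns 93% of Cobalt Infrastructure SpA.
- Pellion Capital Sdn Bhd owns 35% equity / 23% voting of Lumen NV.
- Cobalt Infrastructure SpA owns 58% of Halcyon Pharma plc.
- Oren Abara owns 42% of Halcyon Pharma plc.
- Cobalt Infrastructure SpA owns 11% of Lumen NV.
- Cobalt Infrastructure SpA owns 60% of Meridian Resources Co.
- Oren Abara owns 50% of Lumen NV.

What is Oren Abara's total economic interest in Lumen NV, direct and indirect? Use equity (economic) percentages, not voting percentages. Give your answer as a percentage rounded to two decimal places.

Oren reaches Lumen along 3 paths.
Direct stake: 50% = 50%.
Via Pellion: 100% × 35% = 35%.
Via Cobalt: 93% × 11% = 10.23%.
Total: 50% + 35% + 10.23% = 95.23%.

95.23%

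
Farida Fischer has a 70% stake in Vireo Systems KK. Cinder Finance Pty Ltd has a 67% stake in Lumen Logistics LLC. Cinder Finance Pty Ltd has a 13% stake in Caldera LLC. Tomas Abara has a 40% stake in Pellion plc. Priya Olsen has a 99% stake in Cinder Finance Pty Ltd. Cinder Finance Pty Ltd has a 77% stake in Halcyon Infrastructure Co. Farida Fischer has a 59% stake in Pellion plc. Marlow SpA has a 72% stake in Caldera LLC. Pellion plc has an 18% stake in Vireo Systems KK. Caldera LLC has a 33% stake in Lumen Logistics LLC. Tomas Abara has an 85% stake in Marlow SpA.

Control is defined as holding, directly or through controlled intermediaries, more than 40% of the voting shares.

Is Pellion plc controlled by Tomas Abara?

No

Tomas holds 85% of Marlow, so Tomas controls Marlow.
Marlow holds 72% of Caldera, so Tomas controls Caldera.
In Pellion, Tomas's side holds only 40%, not > 40%.
So Tomas does not control Pellion.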